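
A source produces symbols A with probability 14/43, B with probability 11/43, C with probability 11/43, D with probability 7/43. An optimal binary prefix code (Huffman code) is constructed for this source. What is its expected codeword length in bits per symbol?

Repeatedly combine the two least-probable nodes; the expected code length is the sum of the merged weights.
merge 7/43 + 11/43 → 18/43
merge 11/43 + 14/43 → 25/43
merge 18/43 + 25/43 → 1
L = 18/43 + 25/43 + 1 = 2 bits/symbol.

2 bits/symbol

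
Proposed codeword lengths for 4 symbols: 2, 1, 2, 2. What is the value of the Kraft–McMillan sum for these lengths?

1.25

With common denominator 2^2 = 4: Σ 2^(−ℓᵢ) = 1/4 + 2/4 + 1/4 + 1/4 = 5/4 = 1.25.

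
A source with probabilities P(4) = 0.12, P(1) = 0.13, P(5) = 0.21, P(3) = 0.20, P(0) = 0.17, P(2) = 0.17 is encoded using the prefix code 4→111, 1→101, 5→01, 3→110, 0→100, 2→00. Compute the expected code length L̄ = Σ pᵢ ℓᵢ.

L̄ = Σ pᵢ·ℓᵢ = 0.12·3 + 0.13·3 + 0.21·2 + 0.20·3 + 0.17·3 + 0.17·2 = 2.62 bits/symbol.

2.62 bits/symbol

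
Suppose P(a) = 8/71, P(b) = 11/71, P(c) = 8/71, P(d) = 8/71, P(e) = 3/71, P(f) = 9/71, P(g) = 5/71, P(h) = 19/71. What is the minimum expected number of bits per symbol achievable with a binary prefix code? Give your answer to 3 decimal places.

2.845 bits/symbol

Repeatedly combine the two least-probable nodes; the expected code length is the sum of the merged weights.
merge 3/71 + 5/71 → 8/71
merge 8/71 + 8/71 → 16/71
merge 8/71 + 8/71 → 16/71
merge 9/71 + 11/71 → 20/71
merge 16/71 + 16/71 → 32/71
merge 19/71 + 20/71 → 39/71
merge 32/71 + 39/71 → 1
L = 8/71 + 16/71 + 16/71 + 20/71 + 32/71 + 39/71 + 1 = 202/71 ≈ 2.845 bits/symbol.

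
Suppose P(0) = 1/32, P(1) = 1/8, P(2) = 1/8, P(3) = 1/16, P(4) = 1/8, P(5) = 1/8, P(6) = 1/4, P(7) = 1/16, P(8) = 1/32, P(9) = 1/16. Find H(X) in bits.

Each probability is a power of 1/2, so log₂(1/p) is an integer.
H = Σ p·log₂(1/p) = 1/32·5 + 1/8·3 + 1/8·3 + 1/16·4 + 1/8·3 + 1/8·3 + 1/4·2 + 1/16·4 + 1/32·5 + 1/16·4 = 3.0625 bits.

3.0625 bits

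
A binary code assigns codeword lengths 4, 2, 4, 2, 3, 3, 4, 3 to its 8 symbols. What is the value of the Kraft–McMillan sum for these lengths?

With common denominator 2^4 = 16: Σ 2^(−ℓᵢ) = 1/16 + 4/16 + 1/16 + 4/16 + 2/16 + 2/16 + 1/16 + 2/16 = 17/16 = 1.0625.

1.0625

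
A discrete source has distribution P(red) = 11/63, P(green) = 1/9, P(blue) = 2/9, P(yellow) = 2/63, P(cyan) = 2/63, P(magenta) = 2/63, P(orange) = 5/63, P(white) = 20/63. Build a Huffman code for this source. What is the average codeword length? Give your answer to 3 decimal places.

2.619 bits/symbol

Repeatedly combine the two least-probable nodes; the expected code length is the sum of the merged weights.
merge 2/63 + 2/63 → 4/63
merge 2/63 + 4/63 → 2/21
merge 5/63 + 2/21 → 11/63
merge 1/9 + 11/63 → 2/7
merge 11/63 + 2/9 → 25/63
merge 2/7 + 20/63 → 38/63
merge 25/63 + 38/63 → 1
L = 4/63 + 2/21 + 11/63 + 2/7 + 25/63 + 38/63 + 1 = 55/21 ≈ 2.619 bits/symbol.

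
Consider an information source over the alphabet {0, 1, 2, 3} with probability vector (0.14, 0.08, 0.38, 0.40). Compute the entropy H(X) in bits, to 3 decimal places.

1.748 bits

H = −Σ pᵢ log₂ pᵢ.
−0.14·log₂(0.14) = 0.3971
−0.08·log₂(0.08) = 0.2915
−0.38·log₂(0.38) = 0.5305
−0.40·log₂(0.40) = 0.5288
Sum ≈ 1.7478 → 1.748 bits.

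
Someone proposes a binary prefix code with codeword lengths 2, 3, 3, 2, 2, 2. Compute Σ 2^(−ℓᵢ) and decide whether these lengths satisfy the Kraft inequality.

1.25; no

With common denominator 2^3 = 8: Σ 2^(−ℓᵢ) = 2/8 + 1/8 + 1/8 + 2/8 + 2/8 + 2/8 = 10/8 = 1.25.
Kraft's inequality requires Σ ≤ 1; here Σ = 1.25 > 1, so no such prefix code exists.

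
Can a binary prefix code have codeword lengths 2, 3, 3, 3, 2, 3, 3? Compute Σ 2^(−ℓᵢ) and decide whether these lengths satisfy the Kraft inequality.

1.125; no

With common denominator 2^3 = 8: Σ 2^(−ℓᵢ) = 2/8 + 1/8 + 1/8 + 1/8 + 2/8 + 1/8 + 1/8 = 9/8 = 1.125.
Kraft's inequality requires Σ ≤ 1; here Σ = 1.125 > 1, so no such prefix code exists.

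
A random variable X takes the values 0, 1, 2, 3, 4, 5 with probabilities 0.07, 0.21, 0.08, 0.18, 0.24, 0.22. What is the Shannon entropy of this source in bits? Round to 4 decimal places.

H = −Σ pᵢ log₂ pᵢ.
−0.07·log₂(0.07) = 0.2686
−0.21·log₂(0.21) = 0.4728
−0.08·log₂(0.08) = 0.2915
−0.18·log₂(0.18) = 0.4453
−0.24·log₂(0.24) = 0.4941
−0.22·log₂(0.22) = 0.4806
Sum ≈ 2.4529 → 2.4529 bits.

2.4529 bits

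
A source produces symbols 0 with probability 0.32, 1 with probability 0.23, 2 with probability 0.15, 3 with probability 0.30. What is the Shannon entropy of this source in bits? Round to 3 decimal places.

1.945 bits

H = −Σ pᵢ log₂ pᵢ.
−0.32·log₂(0.32) = 0.5260
−0.23·log₂(0.23) = 0.4877
−0.15·log₂(0.15) = 0.4105
−0.30·log₂(0.30) = 0.5211
Sum ≈ 1.9453 → 1.945 bits.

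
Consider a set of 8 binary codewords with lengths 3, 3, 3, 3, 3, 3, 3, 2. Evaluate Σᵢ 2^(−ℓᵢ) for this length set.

With common denominator 2^3 = 8: Σ 2^(−ℓᵢ) = 1/8 + 1/8 + 1/8 + 1/8 + 1/8 + 1/8 + 1/8 + 2/8 = 9/8 = 1.125.

1.125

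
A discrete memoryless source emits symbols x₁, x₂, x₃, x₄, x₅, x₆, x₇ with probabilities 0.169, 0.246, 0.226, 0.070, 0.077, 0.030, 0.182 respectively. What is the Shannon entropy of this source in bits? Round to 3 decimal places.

H = −Σ pᵢ log₂ pᵢ.
−0.169·log₂(0.169) = 0.4335
−0.246·log₂(0.246) = 0.4977
−0.226·log₂(0.226) = 0.4849
−0.070·log₂(0.070) = 0.2686
−0.077·log₂(0.077) = 0.2848
−0.030·log₂(0.030) = 0.1518
−0.182·log₂(0.182) = 0.4474
Sum ≈ 2.5686 → 2.569 bits.

2.569 bits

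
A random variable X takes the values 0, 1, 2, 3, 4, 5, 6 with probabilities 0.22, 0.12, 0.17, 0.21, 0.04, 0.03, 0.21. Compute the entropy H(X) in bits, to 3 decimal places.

2.565 bits

H = −Σ pᵢ log₂ pᵢ.
−0.22·log₂(0.22) = 0.4806
−0.12·log₂(0.12) = 0.3671
−0.17·log₂(0.17) = 0.4346
−0.21·log₂(0.21) = 0.4728
−0.04·log₂(0.04) = 0.1858
−0.03·log₂(0.03) = 0.1518
−0.21·log₂(0.21) = 0.4728
Sum ≈ 2.5654 → 2.565 bits.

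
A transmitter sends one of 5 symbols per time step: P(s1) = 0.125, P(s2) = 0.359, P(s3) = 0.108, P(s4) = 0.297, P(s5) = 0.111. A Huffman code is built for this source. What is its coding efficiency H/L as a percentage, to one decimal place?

96.4%

Entropy H = −Σ p log₂ p ≈ 2.1246 bits.
Huffman merges: 27/250+111/1000→219/1000; 1/8+219/1000→43/125; 297/1000+43/125→641/1000; 359/1000+641/1000→1. L = 551/250 ≈ 2.2040.
Efficiency = H/L = 2.1246/2.2040 = 96.4%.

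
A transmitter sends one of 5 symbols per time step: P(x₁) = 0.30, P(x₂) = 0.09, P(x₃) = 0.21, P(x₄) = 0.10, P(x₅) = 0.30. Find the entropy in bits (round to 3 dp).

H = −Σ pᵢ log₂ pᵢ.
−0.30·log₂(0.30) = 0.5211
−0.09·log₂(0.09) = 0.3127
−0.21·log₂(0.21) = 0.4728
−0.10·log₂(0.10) = 0.3322
−0.30·log₂(0.30) = 0.5211
Sum ≈ 2.1598 → 2.160 bits.

2.160 bits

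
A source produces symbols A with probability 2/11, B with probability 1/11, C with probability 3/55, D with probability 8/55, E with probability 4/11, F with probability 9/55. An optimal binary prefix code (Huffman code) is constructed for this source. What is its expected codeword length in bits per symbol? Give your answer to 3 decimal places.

2.418 bits/symbol

Repeatedly combine the two least-probable nodes; the expected code length is the sum of the merged weights.
merge 3/55 + 1/11 → 8/55
merge 8/55 + 8/55 → 16/55
merge 9/55 + 2/11 → 19/55
merge 16/55 + 19/55 → 7/11
merge 4/11 + 7/11 → 1
L = 8/55 + 16/55 + 19/55 + 7/11 + 1 = 133/55 ≈ 2.418 bits/symbol.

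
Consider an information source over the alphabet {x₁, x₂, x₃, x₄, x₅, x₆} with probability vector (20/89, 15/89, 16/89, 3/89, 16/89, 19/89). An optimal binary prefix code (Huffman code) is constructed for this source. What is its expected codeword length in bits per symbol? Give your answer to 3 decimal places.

2.562 bits/symbol

Repeatedly combine the two least-probable nodes; the expected code length is the sum of the merged weights.
merge 3/89 + 15/89 → 18/89
merge 16/89 + 16/89 → 32/89
merge 18/89 + 19/89 → 37/89
merge 20/89 + 32/89 → 52/89
merge 37/89 + 52/89 → 1
L = 18/89 + 32/89 + 37/89 + 52/89 + 1 = 228/89 ≈ 2.562 bits/symbol.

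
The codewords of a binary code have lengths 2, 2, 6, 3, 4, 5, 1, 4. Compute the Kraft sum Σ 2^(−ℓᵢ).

1.296875

With common denominator 2^6 = 64: Σ 2^(−ℓᵢ) = 16/64 + 16/64 + 1/64 + 8/64 + 4/64 + 2/64 + 32/64 + 4/64 = 83/64 = 1.296875.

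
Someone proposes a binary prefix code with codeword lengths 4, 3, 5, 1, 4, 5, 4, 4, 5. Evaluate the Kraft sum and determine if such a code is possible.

With common denominator 2^5 = 32: Σ 2^(−ℓᵢ) = 2/32 + 4/32 + 1/32 + 16/32 + 2/32 + 1/32 + 2/32 + 2/32 + 1/32 = 31/32 = 0.96875.
Kraft's inequality requires Σ ≤ 1; here Σ = 0.96875 ≤ 1, so such a prefix code exists.

0.96875; yes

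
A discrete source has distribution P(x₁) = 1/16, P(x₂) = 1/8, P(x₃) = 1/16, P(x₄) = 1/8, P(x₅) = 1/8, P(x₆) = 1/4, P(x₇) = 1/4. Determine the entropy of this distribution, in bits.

Each probability is a power of 1/2, so log₂(1/p) is an integer.
H = Σ p·log₂(1/p) = 1/16·4 + 1/8·3 + 1/16·4 + 1/8·3 + 1/8·3 + 1/4·2 + 1/4·2 = 2.625 bits.

2.625 bits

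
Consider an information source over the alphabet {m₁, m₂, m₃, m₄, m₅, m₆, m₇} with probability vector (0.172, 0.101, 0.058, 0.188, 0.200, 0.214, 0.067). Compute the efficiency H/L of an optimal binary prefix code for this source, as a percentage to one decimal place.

Entropy H = −Σ p log₂ p ≈ 2.6641 bits.
Huffman merges: 29/500+67/1000→1/8; 101/1000+1/8→113/500; 43/250+47/250→9/25; 1/5+107/500→207/500; 113/500+9/25→293/500; 207/500+293/500→1. L = 2711/1000 ≈ 2.7110.
Efficiency = H/L = 2.6641/2.7110 = 98.3%.

98.3%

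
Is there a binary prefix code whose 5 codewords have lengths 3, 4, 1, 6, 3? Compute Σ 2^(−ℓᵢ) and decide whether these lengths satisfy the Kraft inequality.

0.828125; yes

With common denominator 2^6 = 64: Σ 2^(−ℓᵢ) = 8/64 + 4/64 + 32/64 + 1/64 + 8/64 = 53/64 = 0.828125.
Kraft's inequality requires Σ ≤ 1; here Σ = 0.828125 ≤ 1, so such a prefix code exists.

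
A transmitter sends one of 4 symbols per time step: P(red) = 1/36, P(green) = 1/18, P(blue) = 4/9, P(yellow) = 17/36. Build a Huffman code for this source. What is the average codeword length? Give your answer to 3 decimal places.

1.611 bits/symbol

Repeatedly combine the two least-probable nodes; the expected code length is the sum of the merged weights.
merge 1/36 + 1/18 → 1/12
merge 1/12 + 4/9 → 19/36
merge 17/36 + 19/36 → 1
L = 1/12 + 19/36 + 1 = 29/18 ≈ 1.611 bits/symbol.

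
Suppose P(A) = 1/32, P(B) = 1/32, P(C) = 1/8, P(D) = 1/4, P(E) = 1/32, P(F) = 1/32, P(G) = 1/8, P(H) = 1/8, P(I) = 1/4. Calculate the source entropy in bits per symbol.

Each probability is a power of 1/2, so log₂(1/p) is an integer.
H = Σ p·log₂(1/p) = 1/32·5 + 1/32·5 + 1/8·3 + 1/4·2 + 1/32·5 + 1/32·5 + 1/8·3 + 1/8·3 + 1/4·2 = 2.75 bits.

2.75 bits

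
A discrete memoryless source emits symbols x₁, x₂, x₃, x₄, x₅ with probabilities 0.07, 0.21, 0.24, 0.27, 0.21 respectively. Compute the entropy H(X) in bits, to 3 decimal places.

H = −Σ pᵢ log₂ pᵢ.
−0.07·log₂(0.07) = 0.2686
−0.21·log₂(0.21) = 0.4728
−0.24·log₂(0.24) = 0.4941
−0.27·log₂(0.27) = 0.5100
−0.21·log₂(0.21) = 0.4728
Sum ≈ 2.2184 → 2.218 bits.

2.218 bits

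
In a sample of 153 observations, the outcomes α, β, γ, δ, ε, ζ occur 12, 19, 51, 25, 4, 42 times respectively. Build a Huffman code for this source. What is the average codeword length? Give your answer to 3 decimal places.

Probabilities are the counts divided by 153.
Repeatedly combine the two least-probable nodes; the expected code length is the sum of the merged weights.
merge 4/153 + 4/51 → 16/153
merge 16/153 + 19/153 → 35/153
merge 25/153 + 35/153 → 20/51
merge 14/51 + 1/3 → 31/51
merge 20/51 + 31/51 → 1
L = 16/153 + 35/153 + 20/51 + 31/51 + 1 = 7/3 ≈ 2.333 bits/symbol.

2.333 bits/symbol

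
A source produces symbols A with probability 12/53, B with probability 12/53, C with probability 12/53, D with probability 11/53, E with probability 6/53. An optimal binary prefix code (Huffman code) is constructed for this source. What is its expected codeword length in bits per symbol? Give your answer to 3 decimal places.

2.321 bits/symbol

Repeatedly combine the two least-probable nodes; the expected code length is the sum of the merged weights.
merge 6/53 + 11/53 → 17/53
merge 12/53 + 12/53 → 24/53
merge 12/53 + 17/53 → 29/53
merge 24/53 + 29/53 → 1
L = 17/53 + 24/53 + 29/53 + 1 = 123/53 ≈ 2.321 bits/symbol.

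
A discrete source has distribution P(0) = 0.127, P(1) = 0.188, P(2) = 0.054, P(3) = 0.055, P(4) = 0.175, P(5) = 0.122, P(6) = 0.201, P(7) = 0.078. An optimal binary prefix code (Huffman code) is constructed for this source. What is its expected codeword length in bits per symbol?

2.907 bits/symbol

Repeatedly combine the two least-probable nodes; the expected code length is the sum of the merged weights.
merge 27/500 + 11/200 → 109/1000
merge 39/500 + 109/1000 → 187/1000
merge 61/500 + 127/1000 → 249/1000
merge 7/40 + 187/1000 → 181/500
merge 47/250 + 201/1000 → 389/1000
merge 249/1000 + 181/500 → 611/1000
merge 389/1000 + 611/1000 → 1
L = 109/1000 + 187/1000 + 249/1000 + 181/500 + 389/1000 + 611/1000 + 1 = 2907/1000 = 2.907 bits/symbol.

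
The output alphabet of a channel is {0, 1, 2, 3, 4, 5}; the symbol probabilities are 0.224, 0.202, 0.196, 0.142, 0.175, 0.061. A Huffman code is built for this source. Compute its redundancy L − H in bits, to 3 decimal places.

Entropy H = −Σ p log₂ p ≈ 2.4965 bits.
Huffman merges: 61/1000+71/500→203/1000; 7/40+49/250→371/1000; 101/500+203/1000→81/200; 28/125+371/1000→119/200; 81/200+119/200→1. L = 1287/500 ≈ 2.5740.
L − H = 2.5740 − 2.4965 = 0.078 bits.

0.078 bits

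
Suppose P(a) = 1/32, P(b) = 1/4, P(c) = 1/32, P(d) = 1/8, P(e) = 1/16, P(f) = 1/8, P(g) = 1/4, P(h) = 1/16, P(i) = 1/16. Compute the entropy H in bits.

Each probability is a power of 1/2, so log₂(1/p) is an integer.
H = Σ p·log₂(1/p) = 1/32·5 + 1/4·2 + 1/32·5 + 1/8·3 + 1/16·4 + 1/8·3 + 1/4·2 + 1/16·4 + 1/16·4 = 2.8125 bits.

2.8125 bits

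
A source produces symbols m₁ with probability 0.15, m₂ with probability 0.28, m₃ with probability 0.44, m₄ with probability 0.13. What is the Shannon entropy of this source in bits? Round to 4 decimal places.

H = −Σ pᵢ log₂ pᵢ.
−0.15·log₂(0.15) = 0.4105
−0.28·log₂(0.28) = 0.5142
−0.44·log₂(0.44) = 0.5211
−0.13·log₂(0.13) = 0.3826
Sum ≈ 1.8286 → 1.8286 bits.

1.8286 bits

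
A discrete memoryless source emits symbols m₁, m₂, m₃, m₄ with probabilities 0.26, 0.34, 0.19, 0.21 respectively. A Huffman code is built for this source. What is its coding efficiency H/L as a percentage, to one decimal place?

Entropy H = −Σ p log₂ p ≈ 1.9625 bits.
Huffman merges: 19/100+21/100→2/5; 13/50+17/50→3/5; 2/5+3/5→1. L = 2 ≈ 2.0000.
Efficiency = H/L = 1.9625/2.0000 = 98.1%.

98.1%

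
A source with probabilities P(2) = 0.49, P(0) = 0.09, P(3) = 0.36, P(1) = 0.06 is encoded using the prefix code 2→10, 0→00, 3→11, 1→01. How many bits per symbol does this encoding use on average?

L̄ = Σ pᵢ·ℓᵢ = 0.49·2 + 0.09·2 + 0.36·2 + 0.06·2 = 2 bits/symbol.

2 bits/symbol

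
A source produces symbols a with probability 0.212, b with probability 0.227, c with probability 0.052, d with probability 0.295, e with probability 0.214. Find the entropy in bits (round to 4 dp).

H = −Σ pᵢ log₂ pᵢ.
−0.212·log₂(0.212) = 0.4744
−0.227·log₂(0.227) = 0.4856
−0.052·log₂(0.052) = 0.2218
−0.295·log₂(0.295) = 0.5196
−0.214·log₂(0.214) = 0.4760
Sum ≈ 2.1774 → 2.1774 bits.

2.1774 bits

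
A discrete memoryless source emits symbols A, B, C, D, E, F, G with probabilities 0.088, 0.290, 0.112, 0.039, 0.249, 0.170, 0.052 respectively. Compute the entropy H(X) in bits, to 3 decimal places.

2.519 bits

H = −Σ pᵢ log₂ pᵢ.
−0.088·log₂(0.088) = 0.3086
−0.290·log₂(0.290) = 0.5179
−0.112·log₂(0.112) = 0.3537
−0.039·log₂(0.039) = 0.1825
−0.249·log₂(0.249) = 0.4994
−0.170·log₂(0.170) = 0.4346
−0.052·log₂(0.052) = 0.2218
Sum ≈ 2.5186 → 2.519 bits.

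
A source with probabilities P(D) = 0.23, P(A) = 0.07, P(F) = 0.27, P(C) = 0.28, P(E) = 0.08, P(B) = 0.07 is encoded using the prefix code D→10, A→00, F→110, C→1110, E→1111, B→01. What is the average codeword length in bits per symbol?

2.99 bits/symbol

L̄ = Σ pᵢ·ℓᵢ = 0.23·2 + 0.07·2 + 0.27·3 + 0.28·4 + 0.08·4 + 0.07·2 = 2.99 bits/symbol.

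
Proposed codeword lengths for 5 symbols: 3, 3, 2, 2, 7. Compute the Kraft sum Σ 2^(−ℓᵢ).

With common denominator 2^7 = 128: Σ 2^(−ℓᵢ) = 16/128 + 16/128 + 32/128 + 32/128 + 1/128 = 97/128 = 0.7578125.

0.7578125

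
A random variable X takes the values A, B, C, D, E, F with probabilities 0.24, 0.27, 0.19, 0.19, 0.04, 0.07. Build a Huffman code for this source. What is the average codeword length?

Repeatedly combine the two least-probable nodes; the expected code length is the sum of the merged weights.
merge 1/25 + 7/100 → 11/100
merge 11/100 + 19/100 → 3/10
merge 19/100 + 6/25 → 43/100
merge 27/100 + 3/10 → 57/100
merge 43/100 + 57/100 → 1
L = 11/100 + 3/10 + 43/100 + 57/100 + 1 = 241/100 = 2.41 bits/symbol.

2.41 bits/symbol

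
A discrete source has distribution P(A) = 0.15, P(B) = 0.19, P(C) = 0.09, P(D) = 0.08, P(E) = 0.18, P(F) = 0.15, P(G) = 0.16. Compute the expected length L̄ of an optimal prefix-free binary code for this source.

2.8 bits/symbol

Repeatedly combine the two least-probable nodes; the expected code length is the sum of the merged weights.
merge 2/25 + 9/100 → 17/100
merge 3/20 + 3/20 → 3/10
merge 4/25 + 17/100 → 33/100
merge 9/50 + 19/100 → 37/100
merge 3/10 + 33/100 → 63/100
merge 37/100 + 63/100 → 1
L = 17/100 + 3/10 + 33/100 + 37/100 + 63/100 + 1 = 14/5 = 2.8 bits/symbol.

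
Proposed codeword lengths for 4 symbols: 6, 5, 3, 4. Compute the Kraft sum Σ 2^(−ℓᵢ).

0.234375

With common denominator 2^6 = 64: Σ 2^(−ℓᵢ) = 1/64 + 2/64 + 8/64 + 4/64 = 15/64 = 0.234375.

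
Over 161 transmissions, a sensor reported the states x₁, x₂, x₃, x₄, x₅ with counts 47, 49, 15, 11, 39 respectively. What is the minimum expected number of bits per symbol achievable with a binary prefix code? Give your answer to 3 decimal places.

2.161 bits/symbol

Probabilities are the counts divided by 161.
Repeatedly combine the two least-probable nodes; the expected code length is the sum of the merged weights.
merge 11/161 + 15/161 → 26/161
merge 26/161 + 39/161 → 65/161
merge 47/161 + 7/23 → 96/161
merge 65/161 + 96/161 → 1
L = 26/161 + 65/161 + 96/161 + 1 = 348/161 ≈ 2.161 bits/symbol.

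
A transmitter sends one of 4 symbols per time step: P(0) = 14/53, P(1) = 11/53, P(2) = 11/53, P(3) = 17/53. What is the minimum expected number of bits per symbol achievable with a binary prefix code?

2 bits/symbol

Repeatedly combine the two least-probable nodes; the expected code length is the sum of the merged weights.
merge 11/53 + 11/53 → 22/53
merge 14/53 + 17/53 → 31/53
merge 22/53 + 31/53 → 1
L = 22/53 + 31/53 + 1 = 2 bits/symbol.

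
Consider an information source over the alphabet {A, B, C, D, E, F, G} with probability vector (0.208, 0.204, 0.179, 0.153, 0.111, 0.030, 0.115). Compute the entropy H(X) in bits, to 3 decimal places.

2.660 bits

H = −Σ pᵢ log₂ pᵢ.
−0.208·log₂(0.208) = 0.4712
−0.204·log₂(0.204) = 0.4678
−0.179·log₂(0.179) = 0.4443
−0.153·log₂(0.153) = 0.4144
−0.111·log₂(0.111) = 0.3520
−0.030·log₂(0.030) = 0.1518
−0.115·log₂(0.115) = 0.3588
Sum ≈ 2.6603 → 2.660 bits.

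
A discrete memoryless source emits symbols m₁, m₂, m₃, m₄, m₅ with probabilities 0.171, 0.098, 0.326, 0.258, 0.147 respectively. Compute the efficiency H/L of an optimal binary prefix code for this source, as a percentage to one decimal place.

Entropy H = −Σ p log₂ p ≈ 2.2022 bits.
Huffman merges: 49/500+147/1000→49/200; 171/1000+49/200→52/125; 129/500+163/500→73/125; 52/125+73/125→1. L = 449/200 ≈ 2.2450.
Efficiency = H/L = 2.2022/2.2450 = 98.1%.

98.1%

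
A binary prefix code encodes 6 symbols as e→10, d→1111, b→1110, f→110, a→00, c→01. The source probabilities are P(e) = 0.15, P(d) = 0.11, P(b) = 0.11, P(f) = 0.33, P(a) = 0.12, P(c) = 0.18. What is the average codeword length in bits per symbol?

L̄ = Σ pᵢ·ℓᵢ = 0.15·2 + 0.11·4 + 0.11·4 + 0.33·3 + 0.12·2 + 0.18·2 = 2.77 bits/symbol.

2.77 bits/symbol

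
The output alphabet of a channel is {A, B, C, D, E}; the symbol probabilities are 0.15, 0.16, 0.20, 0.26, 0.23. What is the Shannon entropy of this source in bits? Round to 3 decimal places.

H = −Σ pᵢ log₂ pᵢ.
−0.15·log₂(0.15) = 0.4105
−0.16·log₂(0.16) = 0.4230
−0.20·log₂(0.20) = 0.4644
−0.26·log₂(0.26) = 0.5053
−0.23·log₂(0.23) = 0.4877
Sum ≈ 2.2909 → 2.291 bits.

2.291 bits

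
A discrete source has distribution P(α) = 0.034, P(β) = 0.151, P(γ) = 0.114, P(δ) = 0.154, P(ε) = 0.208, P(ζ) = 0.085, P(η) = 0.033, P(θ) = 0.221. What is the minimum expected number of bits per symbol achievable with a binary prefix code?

2.79 bits/symbol

Repeatedly combine the two least-probable nodes; the expected code length is the sum of the merged weights.
merge 33/1000 + 17/500 → 67/1000
merge 67/1000 + 17/200 → 19/125
merge 57/500 + 151/1000 → 53/200
merge 19/125 + 77/500 → 153/500
merge 26/125 + 221/1000 → 429/1000
merge 53/200 + 153/500 → 571/1000
merge 429/1000 + 571/1000 → 1
L = 67/1000 + 19/125 + 53/200 + 153/500 + 429/1000 + 571/1000 + 1 = 279/100 = 2.79 bits/symbol.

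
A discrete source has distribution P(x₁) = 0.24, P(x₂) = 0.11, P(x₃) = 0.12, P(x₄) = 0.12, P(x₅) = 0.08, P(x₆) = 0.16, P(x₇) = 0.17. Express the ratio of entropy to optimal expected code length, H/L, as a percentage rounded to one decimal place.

98.8%

Entropy H = −Σ p log₂ p ≈ 2.7277 bits.
Huffman merges: 2/25+11/100→19/100; 3/25+3/25→6/25; 4/25+17/100→33/100; 19/100+6/25→43/100; 6/25+33/100→57/100; 43/100+57/100→1. L = 69/25 ≈ 2.7600.
Efficiency = H/L = 2.7277/2.7600 = 98.8%.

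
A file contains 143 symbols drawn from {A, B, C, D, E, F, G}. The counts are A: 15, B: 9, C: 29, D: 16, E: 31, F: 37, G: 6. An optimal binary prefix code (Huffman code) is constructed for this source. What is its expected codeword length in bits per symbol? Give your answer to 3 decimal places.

Probabilities are the counts divided by 143.
Repeatedly combine the two least-probable nodes; the expected code length is the sum of the merged weights.
merge 6/143 + 9/143 → 15/143
merge 15/143 + 15/143 → 30/143
merge 16/143 + 29/143 → 45/143
merge 30/143 + 31/143 → 61/143
merge 37/143 + 45/143 → 82/143
merge 61/143 + 82/143 → 1
L = 15/143 + 30/143 + 45/143 + 61/143 + 82/143 + 1 = 376/143 ≈ 2.629 bits/symbol.

2.629 bits/symbol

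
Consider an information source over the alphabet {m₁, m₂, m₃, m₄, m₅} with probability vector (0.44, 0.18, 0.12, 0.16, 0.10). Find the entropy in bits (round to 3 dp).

H = −Σ pᵢ log₂ pᵢ.
−0.44·log₂(0.44) = 0.5211
−0.18·log₂(0.18) = 0.4453
−0.12·log₂(0.12) = 0.3671
−0.16·log₂(0.16) = 0.4230
−0.10·log₂(0.10) = 0.3322
Sum ≈ 2.0887 → 2.089 bits.

2.089 bits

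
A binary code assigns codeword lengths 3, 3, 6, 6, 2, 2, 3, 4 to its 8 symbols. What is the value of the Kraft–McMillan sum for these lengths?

With common denominator 2^6 = 64: Σ 2^(−ℓᵢ) = 8/64 + 8/64 + 1/64 + 1/64 + 16/64 + 16/64 + 8/64 + 4/64 = 62/64 = 0.96875.

0.96875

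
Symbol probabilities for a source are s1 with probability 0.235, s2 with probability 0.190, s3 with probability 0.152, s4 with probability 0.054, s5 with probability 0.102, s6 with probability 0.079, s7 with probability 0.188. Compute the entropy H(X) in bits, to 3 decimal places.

H = −Σ pᵢ log₂ pᵢ.
−0.235·log₂(0.235) = 0.4910
−0.190·log₂(0.190) = 0.4552
−0.152·log₂(0.152) = 0.4131
−0.054·log₂(0.054) = 0.2274
−0.102·log₂(0.102) = 0.3359
−0.079·log₂(0.079) = 0.2893
−0.188·log₂(0.188) = 0.4533
Sum ≈ 2.6652 → 2.665 bits.

2.665 bits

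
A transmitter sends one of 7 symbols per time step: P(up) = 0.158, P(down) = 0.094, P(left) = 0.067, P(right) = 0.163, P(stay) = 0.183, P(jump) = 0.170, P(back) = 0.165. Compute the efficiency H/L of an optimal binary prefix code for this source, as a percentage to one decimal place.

97.6%

Entropy H = −Σ p log₂ p ≈ 2.7410 bits.
Huffman merges: 67/1000+47/500→161/1000; 79/500+161/1000→319/1000; 163/1000+33/200→41/125; 17/100+183/1000→353/1000; 319/1000+41/125→647/1000; 353/1000+647/1000→1. L = 351/125 ≈ 2.8080.
Efficiency = H/L = 2.7410/2.8080 = 97.6%.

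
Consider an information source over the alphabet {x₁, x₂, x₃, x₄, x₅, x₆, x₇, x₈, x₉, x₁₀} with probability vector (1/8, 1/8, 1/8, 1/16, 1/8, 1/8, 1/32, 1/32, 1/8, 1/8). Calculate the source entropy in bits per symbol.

Each probability is a power of 1/2, so log₂(1/p) is an integer.
H = Σ p·log₂(1/p) = 1/8·3 + 1/8·3 + 1/8·3 + 1/16·4 + 1/8·3 + 1/8·3 + 1/32·5 + 1/32·5 + 1/8·3 + 1/8·3 = 3.1875 bits.

3.1875 bits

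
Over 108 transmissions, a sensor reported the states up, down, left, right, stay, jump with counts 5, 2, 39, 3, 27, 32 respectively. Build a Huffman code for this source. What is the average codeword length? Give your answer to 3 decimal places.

2.120 bits/symbol

Probabilities are the counts divided by 108.
Repeatedly combine the two least-probable nodes; the expected code length is the sum of the merged weights.
merge 1/54 + 1/36 → 5/108
merge 5/108 + 5/108 → 5/54
merge 5/54 + 1/4 → 37/108
merge 8/27 + 37/108 → 23/36
merge 13/36 + 23/36 → 1
L = 5/108 + 5/54 + 37/108 + 23/36 + 1 = 229/108 ≈ 2.120 bits/symbol.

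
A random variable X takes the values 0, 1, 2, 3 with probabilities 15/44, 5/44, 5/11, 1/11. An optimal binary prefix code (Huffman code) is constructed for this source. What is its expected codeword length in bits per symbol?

1.75 bits/symbol

Repeatedly combine the two least-probable nodes; the expected code length is the sum of the merged weights.
merge 1/11 + 5/44 → 9/44
merge 9/44 + 15/44 → 6/11
merge 5/11 + 6/11 → 1
L = 9/44 + 6/11 + 1 = 7/4 = 1.75 bits/symbol.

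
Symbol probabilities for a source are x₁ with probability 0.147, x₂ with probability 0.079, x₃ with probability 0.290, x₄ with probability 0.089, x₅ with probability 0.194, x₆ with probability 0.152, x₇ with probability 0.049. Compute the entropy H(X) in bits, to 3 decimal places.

H = −Σ pᵢ log₂ pᵢ.
−0.147·log₂(0.147) = 0.4066
−0.079·log₂(0.079) = 0.2893
−0.290·log₂(0.290) = 0.5179
−0.089·log₂(0.089) = 0.3106
−0.194·log₂(0.194) = 0.4590
−0.152·log₂(0.152) = 0.4131
−0.049·log₂(0.049) = 0.2132
Sum ≈ 2.6097 → 2.610 bits.

2.610 bits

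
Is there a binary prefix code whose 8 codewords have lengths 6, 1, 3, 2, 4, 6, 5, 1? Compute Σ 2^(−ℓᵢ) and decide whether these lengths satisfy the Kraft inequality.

With common denominator 2^6 = 64: Σ 2^(−ℓᵢ) = 1/64 + 32/64 + 8/64 + 16/64 + 4/64 + 1/64 + 2/64 + 32/64 = 96/64 = 1.5.
Kraft's inequality requires Σ ≤ 1; here Σ = 1.5 > 1, so no such prefix code exists.

1.5; no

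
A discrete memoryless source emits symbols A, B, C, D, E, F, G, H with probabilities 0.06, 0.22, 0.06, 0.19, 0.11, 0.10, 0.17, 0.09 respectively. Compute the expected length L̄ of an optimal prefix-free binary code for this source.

Repeatedly combine the two least-probable nodes; the expected code length is the sum of the merged weights.
merge 3/50 + 3/50 → 3/25
merge 9/100 + 1/10 → 19/100
merge 11/100 + 3/25 → 23/100
merge 17/100 + 19/100 → 9/25
merge 19/100 + 11/50 → 41/100
merge 23/100 + 9/25 → 59/100
merge 41/100 + 59/100 → 1
L = 3/25 + 19/100 + 23/100 + 9/25 + 41/100 + 59/100 + 1 = 29/10 = 2.9 bits/symbol.

2.9 bits/symbol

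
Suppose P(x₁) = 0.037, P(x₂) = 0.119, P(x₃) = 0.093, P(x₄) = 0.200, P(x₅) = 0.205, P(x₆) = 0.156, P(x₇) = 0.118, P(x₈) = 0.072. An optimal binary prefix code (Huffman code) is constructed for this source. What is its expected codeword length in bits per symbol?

Repeatedly combine the two least-probable nodes; the expected code length is the sum of the merged weights.
merge 37/1000 + 9/125 → 109/1000
merge 93/1000 + 109/1000 → 101/500
merge 59/500 + 119/1000 → 237/1000
merge 39/250 + 1/5 → 89/250
merge 101/500 + 41/200 → 407/1000
merge 237/1000 + 89/250 → 593/1000
merge 407/1000 + 593/1000 → 1
L = 109/1000 + 101/500 + 237/1000 + 89/250 + 407/1000 + 593/1000 + 1 = 363/125 = 2.904 bits/symbol.

2.904 bits/symbol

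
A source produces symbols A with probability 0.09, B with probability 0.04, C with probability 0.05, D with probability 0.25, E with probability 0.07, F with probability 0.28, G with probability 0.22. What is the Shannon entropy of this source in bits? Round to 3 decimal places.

H = −Σ pᵢ log₂ pᵢ.
−0.09·log₂(0.09) = 0.3127
−0.04·log₂(0.04) = 0.1858
−0.05·log₂(0.05) = 0.2161
−0.25·log₂(0.25) = 0.5000
−0.07·log₂(0.07) = 0.2686
−0.28·log₂(0.28) = 0.5142
−0.22·log₂(0.22) = 0.4806
Sum ≈ 2.4779 → 2.478 bits.

2.478 bits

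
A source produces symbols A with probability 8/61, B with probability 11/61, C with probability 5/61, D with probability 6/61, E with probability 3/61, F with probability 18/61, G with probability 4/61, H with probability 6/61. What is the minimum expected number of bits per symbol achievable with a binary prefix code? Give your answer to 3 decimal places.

Repeatedly combine the two least-probable nodes; the expected code length is the sum of the merged weights.
merge 3/61 + 4/61 → 7/61
merge 5/61 + 6/61 → 11/61
merge 6/61 + 7/61 → 13/61
merge 8/61 + 11/61 → 19/61
merge 11/61 + 13/61 → 24/61
merge 18/61 + 19/61 → 37/61
merge 24/61 + 37/61 → 1
L = 7/61 + 11/61 + 13/61 + 19/61 + 24/61 + 37/61 + 1 = 172/61 ≈ 2.820 bits/symbol.

2.820 bits/symbol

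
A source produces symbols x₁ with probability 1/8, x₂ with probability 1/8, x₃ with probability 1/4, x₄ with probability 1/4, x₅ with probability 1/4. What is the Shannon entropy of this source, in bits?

Each probability is a power of 1/2, so log₂(1/p) is an integer.
H = Σ p·log₂(1/p) = 1/8·3 + 1/8·3 + 1/4·2 + 1/4·2 + 1/4·2 = 2.25 bits.

2.25 bits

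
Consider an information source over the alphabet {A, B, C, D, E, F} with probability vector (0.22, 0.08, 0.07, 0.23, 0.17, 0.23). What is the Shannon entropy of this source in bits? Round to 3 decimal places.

H = −Σ pᵢ log₂ pᵢ.
−0.22·log₂(0.22) = 0.4806
−0.08·log₂(0.08) = 0.2915
−0.07·log₂(0.07) = 0.2686
−0.23·log₂(0.23) = 0.4877
−0.17·log₂(0.17) = 0.4346
−0.23·log₂(0.23) = 0.4877
Sum ≈ 2.4506 → 2.451 bits.

2.451 bits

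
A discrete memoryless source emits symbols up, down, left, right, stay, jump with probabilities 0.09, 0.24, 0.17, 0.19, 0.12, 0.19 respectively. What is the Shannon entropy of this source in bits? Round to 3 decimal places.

2.519 bits

H = −Σ pᵢ log₂ pᵢ.
−0.09·log₂(0.09) = 0.3127
−0.24·log₂(0.24) = 0.4941
−0.17·log₂(0.17) = 0.4346
−0.19·log₂(0.19) = 0.4552
−0.12·log₂(0.12) = 0.3671
−0.19·log₂(0.19) = 0.4552
Sum ≈ 2.5189 → 2.519 bits.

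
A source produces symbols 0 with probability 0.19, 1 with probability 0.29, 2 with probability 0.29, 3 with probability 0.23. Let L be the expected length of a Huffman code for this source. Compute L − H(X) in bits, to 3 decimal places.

Entropy H = −Σ p log₂ p ≈ 1.9787 bits.
Huffman merges: 19/100+23/100→21/50; 29/100+29/100→29/50; 21/50+29/50→1. L = 2 ≈ 2.0000.
L − H = 2.0000 − 1.9787 = 0.021 bits.

0.021 bits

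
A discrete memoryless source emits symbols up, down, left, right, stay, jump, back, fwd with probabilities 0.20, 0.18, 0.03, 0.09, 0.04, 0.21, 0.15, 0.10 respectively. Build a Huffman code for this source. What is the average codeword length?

Repeatedly combine the two least-probable nodes; the expected code length is the sum of the merged weights.
merge 3/100 + 1/25 → 7/100
merge 7/100 + 9/100 → 4/25
merge 1/10 + 3/20 → 1/4
merge 4/25 + 9/50 → 17/50
merge 1/5 + 21/100 → 41/100
merge 1/4 + 17/50 → 59/100
merge 41/100 + 59/100 → 1
L = 7/100 + 4/25 + 1/4 + 17/50 + 41/100 + 59/100 + 1 = 141/50 = 2.82 bits/symbol.

2.82 bits/symbol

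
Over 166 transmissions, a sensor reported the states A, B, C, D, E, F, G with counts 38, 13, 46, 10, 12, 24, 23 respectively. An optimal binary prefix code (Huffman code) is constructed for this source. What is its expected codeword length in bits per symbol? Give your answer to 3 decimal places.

Probabilities are the counts divided by 166.
Repeatedly combine the two least-probable nodes; the expected code length is the sum of the merged weights.
merge 5/83 + 6/83 → 11/83
merge 13/166 + 11/83 → 35/166
merge 23/166 + 12/83 → 47/166
merge 35/166 + 19/83 → 73/166
merge 23/83 + 47/166 → 93/166
merge 73/166 + 93/166 → 1
L = 11/83 + 35/166 + 47/166 + 73/166 + 93/166 + 1 = 218/83 ≈ 2.627 bits/symbol.

2.627 bits/symbol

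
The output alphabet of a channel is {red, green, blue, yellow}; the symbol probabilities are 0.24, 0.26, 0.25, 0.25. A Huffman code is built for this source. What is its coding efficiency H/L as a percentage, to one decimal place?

Entropy H = −Σ p log₂ p ≈ 1.9994 bits.
Huffman merges: 6/25+1/4→49/100; 1/4+13/50→51/100; 49/100+51/100→1. L = 2 ≈ 2.0000.
Efficiency = H/L = 1.9994/2.0000 = 100.0%.

100.0%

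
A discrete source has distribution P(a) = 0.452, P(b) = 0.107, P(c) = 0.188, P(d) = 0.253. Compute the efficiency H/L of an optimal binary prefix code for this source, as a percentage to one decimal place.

98.6%

Entropy H = −Σ p log₂ p ≈ 1.8178 bits.
Huffman merges: 107/1000+47/250→59/200; 253/1000+59/200→137/250; 113/250+137/250→1. L = 1843/1000 ≈ 1.8430.
Efficiency = H/L = 1.8178/1.8430 = 98.6%.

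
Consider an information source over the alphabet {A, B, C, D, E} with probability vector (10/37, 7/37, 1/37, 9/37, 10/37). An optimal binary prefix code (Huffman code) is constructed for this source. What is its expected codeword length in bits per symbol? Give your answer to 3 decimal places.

2.216 bits/symbol

Repeatedly combine the two least-probable nodes; the expected code length is the sum of the merged weights.
merge 1/37 + 7/37 → 8/37
merge 8/37 + 9/37 → 17/37
merge 10/37 + 10/37 → 20/37
merge 17/37 + 20/37 → 1
L = 8/37 + 17/37 + 20/37 + 1 = 82/37 ≈ 2.216 bits/symbol.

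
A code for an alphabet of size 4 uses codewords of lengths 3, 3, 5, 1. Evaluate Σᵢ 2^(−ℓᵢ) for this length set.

With common denominator 2^5 = 32: Σ 2^(−ℓᵢ) = 4/32 + 4/32 + 1/32 + 16/32 = 25/32 = 0.78125.

0.78125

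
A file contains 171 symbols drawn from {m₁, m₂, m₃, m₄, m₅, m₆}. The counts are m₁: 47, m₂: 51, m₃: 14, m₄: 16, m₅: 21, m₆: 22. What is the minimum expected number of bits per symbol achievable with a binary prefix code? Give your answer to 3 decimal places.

2.427 bits/symbol

Probabilities are the counts divided by 171.
Repeatedly combine the two least-probable nodes; the expected code length is the sum of the merged weights.
merge 14/171 + 16/171 → 10/57
merge 7/57 + 22/171 → 43/171
merge 10/57 + 43/171 → 73/171
merge 47/171 + 17/57 → 98/171
merge 73/171 + 98/171 → 1
L = 10/57 + 43/171 + 73/171 + 98/171 + 1 = 415/171 ≈ 2.427 bits/symbol.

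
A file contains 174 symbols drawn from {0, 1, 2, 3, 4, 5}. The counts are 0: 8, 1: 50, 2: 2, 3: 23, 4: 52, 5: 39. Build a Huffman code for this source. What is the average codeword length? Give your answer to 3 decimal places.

Probabilities are the counts divided by 174.
Repeatedly combine the two least-probable nodes; the expected code length is the sum of the merged weights.
merge 1/87 + 4/87 → 5/87
merge 5/87 + 23/174 → 11/58
merge 11/58 + 13/58 → 12/29
merge 25/87 + 26/87 → 17/29
merge 12/29 + 17/29 → 1
L = 5/87 + 11/58 + 12/29 + 17/29 + 1 = 391/174 ≈ 2.247 bits/symbol.

2.247 bits/symbol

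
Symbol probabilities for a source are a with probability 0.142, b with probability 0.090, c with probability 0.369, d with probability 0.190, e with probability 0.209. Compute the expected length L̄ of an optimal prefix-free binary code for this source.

2.232 bits/symbol

Repeatedly combine the two least-probable nodes; the expected code length is the sum of the merged weights.
merge 9/100 + 71/500 → 29/125
merge 19/100 + 209/1000 → 399/1000
merge 29/125 + 369/1000 → 601/1000
merge 399/1000 + 601/1000 → 1
L = 29/125 + 399/1000 + 601/1000 + 1 = 279/125 = 2.232 bits/symbol.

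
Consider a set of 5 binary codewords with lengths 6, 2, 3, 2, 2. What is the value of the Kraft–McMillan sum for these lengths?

With common denominator 2^6 = 64: Σ 2^(−ℓᵢ) = 1/64 + 16/64 + 8/64 + 16/64 + 16/64 = 57/64 = 0.890625.

0.890625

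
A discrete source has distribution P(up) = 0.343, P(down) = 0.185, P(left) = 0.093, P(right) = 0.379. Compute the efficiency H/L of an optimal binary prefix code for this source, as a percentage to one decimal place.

96.3%

Entropy H = −Σ p log₂ p ≈ 1.8290 bits.
Huffman merges: 93/1000+37/200→139/500; 139/500+343/1000→621/1000; 379/1000+621/1000→1. L = 1899/1000 ≈ 1.8990.
Efficiency = H/L = 1.8290/1.8990 = 96.3%.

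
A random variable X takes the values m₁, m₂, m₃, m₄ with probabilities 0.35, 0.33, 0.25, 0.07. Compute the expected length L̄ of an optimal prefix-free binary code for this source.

1.97 bits/symbol

Repeatedly combine the two least-probable nodes; the expected code length is the sum of the merged weights.
merge 7/100 + 1/4 → 8/25
merge 8/25 + 33/100 → 13/20
merge 7/20 + 13/20 → 1
L = 8/25 + 13/20 + 1 = 197/100 = 1.97 bits/symbol.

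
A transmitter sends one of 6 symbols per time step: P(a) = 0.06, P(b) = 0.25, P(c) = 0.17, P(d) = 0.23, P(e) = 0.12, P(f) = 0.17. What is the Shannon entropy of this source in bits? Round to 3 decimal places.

H = −Σ pᵢ log₂ pᵢ.
−0.06·log₂(0.06) = 0.2435
−0.25·log₂(0.25) = 0.5000
−0.17·log₂(0.17) = 0.4346
−0.23·log₂(0.23) = 0.4877
−0.12·log₂(0.12) = 0.3671
−0.17·log₂(0.17) = 0.4346
Sum ≈ 2.4674 → 2.467 bits.

2.467 bits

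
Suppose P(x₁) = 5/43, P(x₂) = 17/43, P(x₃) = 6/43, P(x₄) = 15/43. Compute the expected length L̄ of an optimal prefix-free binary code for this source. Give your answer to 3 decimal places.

Repeatedly combine the two least-probable nodes; the expected code length is the sum of the merged weights.
merge 5/43 + 6/43 → 11/43
merge 11/43 + 15/43 → 26/43
merge 17/43 + 26/43 → 1
L = 11/43 + 26/43 + 1 = 80/43 ≈ 1.860 bits/symbol.

1.860 bits/symbol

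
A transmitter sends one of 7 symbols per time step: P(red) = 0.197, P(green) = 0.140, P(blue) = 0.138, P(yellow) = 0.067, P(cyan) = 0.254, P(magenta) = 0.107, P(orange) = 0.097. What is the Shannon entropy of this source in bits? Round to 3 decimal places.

2.688 bits

H = −Σ pᵢ log₂ pᵢ.
−0.197·log₂(0.197) = 0.4617
−0.140·log₂(0.140) = 0.3971
−0.138·log₂(0.138) = 0.3943
−0.067·log₂(0.067) = 0.2613
−0.254·log₂(0.254) = 0.5022
−0.107·log₂(0.107) = 0.3450
−0.097·log₂(0.097) = 0.3265
Sum ≈ 2.6881 → 2.688 bits.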